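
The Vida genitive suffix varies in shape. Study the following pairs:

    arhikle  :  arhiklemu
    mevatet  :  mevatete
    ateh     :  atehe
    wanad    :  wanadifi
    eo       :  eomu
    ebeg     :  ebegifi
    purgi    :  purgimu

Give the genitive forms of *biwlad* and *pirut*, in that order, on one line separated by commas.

biwladifi, pirute

The suffix is conditioned by the final sound: -e when the stem ends in a voiceless consonant (*mevatet*, *ateh*); -ifi when the stem ends in a voiced consonant (*wanad*, *ebeg*); -mu when the stem ends in a vowel (*arhikle*, *eo*, *purgi*).
*biwlad* — final sound /d/ (a voiced consonant) → -ifi → *biwladifi*.
Since the final sound of *pirut* is /t/ (a voiceless consonant), it takes -e, giving *pirute*.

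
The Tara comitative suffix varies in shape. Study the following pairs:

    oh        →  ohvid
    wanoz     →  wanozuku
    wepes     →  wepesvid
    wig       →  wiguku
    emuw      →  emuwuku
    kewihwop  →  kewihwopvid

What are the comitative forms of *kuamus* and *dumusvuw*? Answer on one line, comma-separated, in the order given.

The suffix is conditioned by the final consonant: -vid when the stem ends in a voiceless consonant (*oh*, *wepes*, *kewihwop*); -uku when the stem ends in a voiced consonant (*wanoz*, *wig*, *emuw*).
*kuamus*: final consonant = /s/, voiceless → -vid → *kuamusvid*.
Since the final consonant of *dumusvuw* is /w/ (voiced), it takes -uku, giving *dumusvuwuku*.

kuamusvid, dumusvuwuku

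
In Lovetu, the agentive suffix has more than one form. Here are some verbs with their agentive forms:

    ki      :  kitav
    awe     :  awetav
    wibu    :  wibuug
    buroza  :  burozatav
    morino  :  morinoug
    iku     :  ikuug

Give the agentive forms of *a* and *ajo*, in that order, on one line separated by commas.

atav, ajoug

The alternation tracks the last vowel of the stem — -ug when the last vowel of the stem is a rounded vowel (*wibu*, *morino*, *iku*); -tav when the last vowel of the stem is an unrounded vowel (*ki*, *awe*, *buroza*).
The last vowel of *a* is /a/, which is an unrounded vowel, so the suffix is -tav, giving *atav*.
*ajo* — last vowel /o/ (a rounded vowel) → -ug → *ajoug*.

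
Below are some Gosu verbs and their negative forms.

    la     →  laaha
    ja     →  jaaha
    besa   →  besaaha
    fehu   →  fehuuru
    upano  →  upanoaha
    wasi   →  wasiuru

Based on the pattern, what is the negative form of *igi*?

igiuru

The suffix is conditioned by the last vowel: -uru when the last vowel of the stem is a high vowel (*fehu*, *wasi*); -aha when the last vowel of the stem is a non-high vowel (*la*, *ja*, *besa*, *upano*).
*igi*: last vowel = /i/, a high vowel → -uru → *igiuru*.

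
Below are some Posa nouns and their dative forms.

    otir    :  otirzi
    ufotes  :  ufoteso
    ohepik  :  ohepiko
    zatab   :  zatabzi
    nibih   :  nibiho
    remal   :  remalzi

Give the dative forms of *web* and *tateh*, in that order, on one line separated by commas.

The pattern is voicing of the final consonant: -o when the stem ends in a voiceless consonant (*ufotes*, *ohepik*, *nibih*); -zi when the stem ends in a voiced consonant (*otir*, *zatab*, *remal*).
The final consonant of *web* is /b/, which is voiced, so the suffix is -zi, giving *webzi*.
*tateh*: final consonant = /h/, voiceless → -o → *tateho*.

webzi, tateho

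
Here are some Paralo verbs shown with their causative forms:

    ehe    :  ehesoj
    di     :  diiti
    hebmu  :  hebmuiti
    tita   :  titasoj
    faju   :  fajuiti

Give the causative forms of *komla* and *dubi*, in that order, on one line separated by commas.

Looking at the last vowel of each stem: -iti when the last vowel of the stem is a high vowel (*di*, *hebmu*, *faju*); -soj when the last vowel of the stem is a non-high vowel (*ehe*, *tita*).
Since the last vowel of *komla* is /a/ (a non-high vowel), it takes -soj, giving *komlasoj*.
The last vowel of *dubi* is /i/, which is a high vowel, so the suffix is -iti, giving *dubiiti*.

komlasoj, dubiiti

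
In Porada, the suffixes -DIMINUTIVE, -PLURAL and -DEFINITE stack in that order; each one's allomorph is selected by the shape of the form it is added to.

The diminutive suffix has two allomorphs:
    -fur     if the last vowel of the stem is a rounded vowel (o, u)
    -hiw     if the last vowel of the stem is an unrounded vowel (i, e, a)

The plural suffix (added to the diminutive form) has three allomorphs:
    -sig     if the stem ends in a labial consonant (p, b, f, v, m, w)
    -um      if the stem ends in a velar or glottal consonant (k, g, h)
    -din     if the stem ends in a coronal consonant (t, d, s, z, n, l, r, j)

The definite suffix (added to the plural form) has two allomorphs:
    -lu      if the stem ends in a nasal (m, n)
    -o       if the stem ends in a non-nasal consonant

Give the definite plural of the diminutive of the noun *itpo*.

itpofurdinlu

The last vowel of *itpo* is /o/, which is a rounded vowel, so the diminutive suffix is -fur, giving *itpofur*.
Since the final consonant of the diminutive form *itpofur* is /r/ (coronal), it takes -din, giving *itpofurdin*.
The final consonant of the plural form *itpofurdin* is /n/, which is a nasal, so the definite suffix is -lu, giving *itpofurdinlu*.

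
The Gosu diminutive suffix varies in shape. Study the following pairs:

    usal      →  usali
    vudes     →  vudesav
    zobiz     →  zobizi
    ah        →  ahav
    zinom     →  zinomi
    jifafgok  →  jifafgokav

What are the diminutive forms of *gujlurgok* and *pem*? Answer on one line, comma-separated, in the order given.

Looking at the final consonant of each stem: -av when the stem ends in a voiceless consonant (*vudes*, *ah*, *jifafgok*); -i when the stem ends in a voiced consonant (*usal*, *zobiz*, *zinom*).
Since the final consonant of *gujlurgok* is /k/ (voiceless), it takes -av, giving *gujlurgokav*.
The final consonant of *pem* is /m/, which is voiced, so the suffix is -i, giving *pemi*.

gujlurgokav, pemi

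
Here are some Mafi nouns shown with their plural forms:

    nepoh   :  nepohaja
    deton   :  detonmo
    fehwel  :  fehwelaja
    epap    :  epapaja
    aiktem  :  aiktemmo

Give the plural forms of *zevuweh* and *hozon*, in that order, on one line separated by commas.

Looking at the final consonant of each stem: -mo when the stem ends in a nasal (*deton*, *aiktem*); -aja when the stem ends in a non-nasal consonant (*nepoh*, *fehwel*, *epap*).
The final consonant of *zevuweh* is /h/, which is non-nasal, so the suffix is -aja, giving *zevuwehaja*.
Since the final consonant of *hozon* is /n/ (a nasal), it takes -mo, giving *hozonmo*.

zevuwehaja, hozonmo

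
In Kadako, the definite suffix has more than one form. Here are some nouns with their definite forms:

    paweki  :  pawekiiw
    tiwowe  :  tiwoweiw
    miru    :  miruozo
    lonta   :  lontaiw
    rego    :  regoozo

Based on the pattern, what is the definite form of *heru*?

heruozo

The suffix is conditioned by the last vowel: -ozo when the last vowel of the stem is a rounded vowel (*miru*, *rego*); -iw when the last vowel of the stem is an unrounded vowel (*paweki*, *tiwowe*, *lonta*).
Since the last vowel of *heru* is /u/ (a rounded vowel), it takes -ozo, giving *heruozo*.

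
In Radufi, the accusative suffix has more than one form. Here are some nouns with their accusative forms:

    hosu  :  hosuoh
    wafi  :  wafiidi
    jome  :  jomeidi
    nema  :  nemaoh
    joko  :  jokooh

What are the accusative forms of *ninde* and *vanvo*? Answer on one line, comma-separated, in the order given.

nindeidi, vanvooh

Looking at the last vowel of each stem: -idi when the last vowel of the stem is a front vowel (*wafi*, *jome*); -oh when the last vowel of the stem is a back vowel (*hosu*, *nema*, *joko*).
The last vowel of *ninde* is /e/, which is a front vowel, so the suffix is -idi, giving *nindeidi*.
Since the last vowel of *vanvo* is /o/ (a back vowel), it takes -oh, giving *vanvooh*.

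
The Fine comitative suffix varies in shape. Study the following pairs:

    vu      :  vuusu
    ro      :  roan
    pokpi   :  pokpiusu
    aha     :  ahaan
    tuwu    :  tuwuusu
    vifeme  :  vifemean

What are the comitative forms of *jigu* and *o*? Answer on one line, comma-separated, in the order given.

The alternation tracks the last vowel of the stem — -usu when the last vowel of the stem is a high vowel (*vu*, *pokpi*, *tuwu*); -an when the last vowel of the stem is a non-high vowel (*ro*, *aha*, *vifeme*).
Since the last vowel of *jigu* is /u/ (a high vowel), it takes -usu, giving *jiguusu*.
*o* — last vowel /o/ (a non-high vowel) → -an → *oan*.

jiguusu, oan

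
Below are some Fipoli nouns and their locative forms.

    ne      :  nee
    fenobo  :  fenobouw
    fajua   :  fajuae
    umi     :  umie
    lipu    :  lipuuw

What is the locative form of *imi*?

imie

The pattern is rounding harmony: -uw when the last vowel of the stem is a rounded vowel (*fenobo*, *lipu*); -e when the last vowel of the stem is an unrounded vowel (*ne*, *fajua*, *umi*).
The last vowel of *imi* is /i/, which is an unrounded vowel, so the suffix is -e, giving *imie*.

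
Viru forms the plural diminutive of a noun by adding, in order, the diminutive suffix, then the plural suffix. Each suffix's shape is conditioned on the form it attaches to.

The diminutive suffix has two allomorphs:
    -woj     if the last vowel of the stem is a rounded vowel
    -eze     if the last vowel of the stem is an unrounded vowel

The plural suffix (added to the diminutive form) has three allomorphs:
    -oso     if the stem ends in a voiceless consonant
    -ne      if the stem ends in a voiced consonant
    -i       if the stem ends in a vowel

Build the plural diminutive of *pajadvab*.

*pajadvab* — last vowel /a/ (an unrounded vowel) → -eze → *pajadvabeze*.
The diminutive form *pajadvabeze* — final sound /e/ (a vowel) → -i → *pajadvabezei*.

pajadvabezei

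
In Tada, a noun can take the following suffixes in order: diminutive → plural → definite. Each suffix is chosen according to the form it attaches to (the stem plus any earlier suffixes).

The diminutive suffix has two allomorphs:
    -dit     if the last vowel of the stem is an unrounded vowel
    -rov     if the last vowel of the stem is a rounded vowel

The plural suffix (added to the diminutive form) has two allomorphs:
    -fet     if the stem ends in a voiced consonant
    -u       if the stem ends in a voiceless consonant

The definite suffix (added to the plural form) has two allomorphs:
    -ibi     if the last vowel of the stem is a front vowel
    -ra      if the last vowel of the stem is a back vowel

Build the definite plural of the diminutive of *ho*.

Since the last vowel of *ho* is /o/ (a rounded vowel), it takes -rov, giving *horov*.
Since the final consonant of the diminutive form *horov* is /v/ (voiced), it takes -fet, giving *horovfet*.
Since the last vowel of the plural form *horovfet* is /e/ (a front vowel), it takes -ibi, giving *horovfetibi*.

horovfetibi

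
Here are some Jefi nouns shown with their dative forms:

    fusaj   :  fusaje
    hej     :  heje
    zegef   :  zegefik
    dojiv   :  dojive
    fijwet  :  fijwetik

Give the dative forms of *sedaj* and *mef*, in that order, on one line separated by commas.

The alternation tracks the final consonant of the stem — -ik when the stem ends in a voiceless consonant (*zegef*, *fijwet*); -e when the stem ends in a voiced consonant (*fusaj*, *hej*, *dojiv*).
*sedaj* — final consonant /j/ (voiced) → -e → *sedaje*.
*mef*: final consonant = /f/, voiceless → -ik → *mefik*.

sedaje, mefik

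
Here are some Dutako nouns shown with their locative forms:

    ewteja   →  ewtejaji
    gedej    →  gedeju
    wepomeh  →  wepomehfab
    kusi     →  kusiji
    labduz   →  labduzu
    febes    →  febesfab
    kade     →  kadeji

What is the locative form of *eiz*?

The alternation tracks the final sound of the stem — -fab when the stem ends in a voiceless consonant (*wepomeh*, *febes*); -u when the stem ends in a voiced consonant (*gedej*, *labduz*); -ji when the stem ends in a vowel (*ewteja*, *kusi*, *kade*).
Since the final sound of *eiz* is /z/ (a voiced consonant), it takes -u, giving *eizu*.

eizu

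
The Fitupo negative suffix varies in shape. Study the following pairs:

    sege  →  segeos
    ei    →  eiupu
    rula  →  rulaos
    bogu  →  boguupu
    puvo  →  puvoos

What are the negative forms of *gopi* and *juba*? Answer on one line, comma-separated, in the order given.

The pattern is height harmony: -upu when the last vowel of the stem is a high vowel (*ei*, *bogu*); -os when the last vowel of the stem is a non-high vowel (*sege*, *rula*, *puvo*).
*gopi*: last vowel = /i/, a high vowel → -upu → *gopiupu*.
*juba* — last vowel /a/ (a non-high vowel) → -os → *jubaos*.

gopiupu, jubaos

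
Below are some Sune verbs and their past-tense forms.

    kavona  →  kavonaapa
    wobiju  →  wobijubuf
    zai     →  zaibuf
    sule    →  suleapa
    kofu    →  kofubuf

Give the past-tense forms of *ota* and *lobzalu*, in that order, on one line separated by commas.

The pattern is height harmony: -buf when the last vowel of the stem is a high vowel (*wobiju*, *zai*, *kofu*); -apa when the last vowel of the stem is a non-high vowel (*kavona*, *sule*).
*ota* — last vowel /a/ (a non-high vowel) → -apa → *otaapa*.
Since the last vowel of *lobzalu* is /u/ (a high vowel), it takes -buf, giving *lobzalubuf*.

otaapa, lobzalubuf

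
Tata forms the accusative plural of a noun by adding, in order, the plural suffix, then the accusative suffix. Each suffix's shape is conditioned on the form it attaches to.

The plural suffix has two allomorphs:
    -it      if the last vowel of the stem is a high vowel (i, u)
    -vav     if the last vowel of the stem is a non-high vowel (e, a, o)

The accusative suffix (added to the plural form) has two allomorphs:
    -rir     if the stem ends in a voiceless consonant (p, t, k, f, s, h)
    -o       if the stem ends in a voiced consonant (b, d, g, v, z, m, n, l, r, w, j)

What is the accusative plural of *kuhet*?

Since the last vowel of *kuhet* is /e/ (a non-high vowel), it takes -vav, giving *kuhetvav*.
Since the final consonant of the plural form *kuhetvav* is /v/ (voiced), it takes -o, giving *kuhetvavo*.

kuhetvavo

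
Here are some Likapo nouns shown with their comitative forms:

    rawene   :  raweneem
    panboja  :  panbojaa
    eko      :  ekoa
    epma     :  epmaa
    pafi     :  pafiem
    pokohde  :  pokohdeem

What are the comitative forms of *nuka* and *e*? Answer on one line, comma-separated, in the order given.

The alternation tracks the last vowel of the stem — -em when the last vowel of the stem is a front vowel (*rawene*, *pafi*, *pokohde*); -a when the last vowel of the stem is a back vowel (*panboja*, *eko*, *epma*).
*nuka* — last vowel /a/ (a back vowel) → -a → *nukaa*.
The last vowel of *e* is /e/, which is a front vowel, so the suffix is -em, giving *eem*.

nukaa, eem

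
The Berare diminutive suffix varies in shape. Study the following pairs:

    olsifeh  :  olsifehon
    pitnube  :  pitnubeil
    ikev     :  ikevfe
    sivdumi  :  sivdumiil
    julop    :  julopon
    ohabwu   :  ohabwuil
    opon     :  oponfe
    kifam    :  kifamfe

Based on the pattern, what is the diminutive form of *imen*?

The pattern is voicing of the final sound: -on when the stem ends in a voiceless consonant (*olsifeh*, *julop*); -fe when the stem ends in a voiced consonant (*ikev*, *opon*, *kifam*); -il when the stem ends in a vowel (*pitnube*, *sivdumi*, *ohabwu*).
*imen*: final sound = /n/, a voiced consonant → -fe → *imenfe*.

imenfe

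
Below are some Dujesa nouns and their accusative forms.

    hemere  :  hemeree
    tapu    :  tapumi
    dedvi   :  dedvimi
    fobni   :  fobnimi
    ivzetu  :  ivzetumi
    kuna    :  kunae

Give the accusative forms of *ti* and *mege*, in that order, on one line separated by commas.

timi, megee

The suffix is conditioned by the last vowel: -mi when the last vowel of the stem is a high vowel (*tapu*, *dedvi*, *fobni*, *ivzetu*); -e when the last vowel of the stem is a non-high vowel (*hemere*, *kuna*).
Since the last vowel of *ti* is /i/ (a high vowel), it takes -mi, giving *timi*.
*mege* — last vowel /e/ (a non-high vowel) → -e → *megee*.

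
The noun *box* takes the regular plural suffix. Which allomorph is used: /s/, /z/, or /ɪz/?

The stem *box* ends in a sibilant (/s, z, ʃ, ʒ, tʃ, dʒ/).
The plural suffix surfaces as /ɪz/ after sibilants, /s/ after other voiceless consonants, and /z/ after other voiced sounds.
So the plural -s on *box* is pronounced /ɪz/.

/ɪz/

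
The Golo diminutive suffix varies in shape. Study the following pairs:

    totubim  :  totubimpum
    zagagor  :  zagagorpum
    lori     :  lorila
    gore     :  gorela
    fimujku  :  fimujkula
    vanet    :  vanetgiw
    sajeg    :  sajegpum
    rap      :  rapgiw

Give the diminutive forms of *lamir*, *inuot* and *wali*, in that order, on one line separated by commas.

Looking at the final sound of each stem: -giw when the stem ends in a voiceless consonant (*vanet*, *rap*); -pum when the stem ends in a voiced consonant (*totubim*, *zagagor*, *sajeg*); -la when the stem ends in a vowel (*lori*, *gore*, *fimujku*).
*lamir*: final sound = /r/, a voiced consonant → -pum → *lamirpum*.
*inuot*: final sound = /t/, a voiceless consonant → -giw → *inuotgiw*.
Since the final sound of *wali* is /i/ (a vowel), it takes -la, giving *walila*.

lamirpum, inuotgiw, walila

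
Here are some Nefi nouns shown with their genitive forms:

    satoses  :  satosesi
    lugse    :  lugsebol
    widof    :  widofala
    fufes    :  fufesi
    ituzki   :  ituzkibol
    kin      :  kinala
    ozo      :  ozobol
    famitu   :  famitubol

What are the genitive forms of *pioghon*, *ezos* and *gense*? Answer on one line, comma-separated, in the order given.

Looking at the final sound of each stem: -i when the stem ends in a sibilant (*satoses*, *fufes*); -ala when the stem ends in a non-sibilant consonant (*widof*, *kin*); -bol when the stem ends in a vowel (*lugse*, *ituzki*, *ozo*, *famitu*).
Since the final sound of *pioghon* is /n/ (a non-sibilant consonant), it takes -ala, giving *pioghonala*.
The final sound of *ezos* is /s/, which is a sibilant, so the suffix is -i, giving *ezosi*.
*gense* — final sound /e/ (a vowel) → -bol → *gensebol*.

pioghonala, ezosi, gensebol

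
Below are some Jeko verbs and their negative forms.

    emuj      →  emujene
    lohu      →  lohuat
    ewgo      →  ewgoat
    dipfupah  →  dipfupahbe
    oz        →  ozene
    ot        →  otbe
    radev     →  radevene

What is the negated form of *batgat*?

batgatbe

The suffix is conditioned by the final sound: -be when the stem ends in a voiceless consonant (*dipfupah*, *ot*); -ene when the stem ends in a voiced consonant (*emuj*, *oz*, *radev*); -at when the stem ends in a vowel (*lohu*, *ewgo*).
*batgat* — final sound /t/ (a voiceless consonant) → -be → *batgatbe*.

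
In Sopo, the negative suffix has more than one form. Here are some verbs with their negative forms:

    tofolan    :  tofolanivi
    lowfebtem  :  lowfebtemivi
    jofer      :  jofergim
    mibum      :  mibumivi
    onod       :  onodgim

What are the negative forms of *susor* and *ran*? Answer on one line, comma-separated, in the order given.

The alternation tracks the final consonant of the stem — -ivi when the stem ends in a nasal (*tofolan*, *lowfebtem*, *mibum*); -gim when the stem ends in a non-nasal consonant (*jofer*, *onod*).
*susor*: final consonant = /r/, non-nasal → -gim → *susorgim*.
*ran*: final consonant = /n/, a nasal → -ivi → *ranivi*.

susorgim, ranivi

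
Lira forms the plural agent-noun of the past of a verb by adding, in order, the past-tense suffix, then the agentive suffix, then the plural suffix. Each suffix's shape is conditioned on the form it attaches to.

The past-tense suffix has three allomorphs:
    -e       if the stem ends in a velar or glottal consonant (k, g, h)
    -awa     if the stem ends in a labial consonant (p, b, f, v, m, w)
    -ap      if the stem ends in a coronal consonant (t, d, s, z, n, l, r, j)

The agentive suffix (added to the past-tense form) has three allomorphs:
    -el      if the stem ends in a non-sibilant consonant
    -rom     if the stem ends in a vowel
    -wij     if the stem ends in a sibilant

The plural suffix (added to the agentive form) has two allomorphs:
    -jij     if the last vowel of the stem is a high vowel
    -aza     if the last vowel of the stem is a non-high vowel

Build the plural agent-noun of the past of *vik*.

vikeromaza

*vik*: final consonant = /k/, velar/glottal → -e → *vike*.
The final sound of the past-tense form *vike* is /e/, which is a vowel, so the agentive suffix is -rom, giving *vikerom*.
The agentive form *vikerom*: last vowel = /o/, a non-high vowel → -aza → *vikeromaza*.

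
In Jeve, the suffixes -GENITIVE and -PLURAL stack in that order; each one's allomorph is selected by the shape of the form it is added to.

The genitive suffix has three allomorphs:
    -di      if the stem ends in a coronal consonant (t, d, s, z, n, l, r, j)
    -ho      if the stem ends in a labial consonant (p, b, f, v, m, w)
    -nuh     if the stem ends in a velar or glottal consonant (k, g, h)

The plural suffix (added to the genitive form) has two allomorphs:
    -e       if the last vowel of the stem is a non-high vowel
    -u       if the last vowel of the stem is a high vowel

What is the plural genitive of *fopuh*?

The final consonant of *fopuh* is /h/, which is velar/glottal, so the genitive suffix is -nuh, giving *fopuhnuh*.
Since the last vowel of the genitive form *fopuhnuh* is /u/ (a high vowel), it takes -u, giving *fopuhnuhu*.

fopuhnuhu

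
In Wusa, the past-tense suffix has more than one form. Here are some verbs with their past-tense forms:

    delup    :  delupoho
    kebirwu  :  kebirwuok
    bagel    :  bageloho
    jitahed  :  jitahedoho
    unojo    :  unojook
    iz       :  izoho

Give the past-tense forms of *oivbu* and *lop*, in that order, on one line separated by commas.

oivbuok, lopoho

The pattern is consonant vs. vowel: -oho when the stem ends in a consonant (*delup*, *bagel*, *jitahed*, *iz*); -ok when the stem ends in a vowel (*kebirwu*, *unojo*).
*oivbu*: final sound = /u/, a vowel → -ok → *oivbuok*.
*lop* — final sound /p/ (a consonant) → -oho → *lopoho*.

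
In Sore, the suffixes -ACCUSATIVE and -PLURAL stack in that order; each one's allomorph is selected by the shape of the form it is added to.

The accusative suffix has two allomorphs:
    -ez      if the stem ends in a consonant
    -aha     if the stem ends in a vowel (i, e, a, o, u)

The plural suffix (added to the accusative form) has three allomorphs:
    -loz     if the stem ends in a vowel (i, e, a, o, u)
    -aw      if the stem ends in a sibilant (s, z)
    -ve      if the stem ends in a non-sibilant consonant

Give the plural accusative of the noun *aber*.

aberezaw

*aber*: final sound = /r/, a consonant → -ez → *aberez*.
The final sound of the accusative form *aberez* is /z/, which is a sibilant, so the plural suffix is -aw, giving *aberezaw*.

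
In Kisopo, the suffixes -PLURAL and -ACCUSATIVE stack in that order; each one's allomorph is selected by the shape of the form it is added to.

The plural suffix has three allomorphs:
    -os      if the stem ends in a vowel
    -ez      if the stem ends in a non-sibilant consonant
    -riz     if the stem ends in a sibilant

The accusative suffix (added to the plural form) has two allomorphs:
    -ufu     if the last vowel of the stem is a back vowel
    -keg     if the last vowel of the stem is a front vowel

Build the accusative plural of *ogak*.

ogakezkeg

The final sound of *ogak* is /k/, which is a non-sibilant consonant, so the plural suffix is -ez, giving *ogakez*.
The plural form *ogakez* — last vowel /e/ (a front vowel) → -keg → *ogakezkeg*.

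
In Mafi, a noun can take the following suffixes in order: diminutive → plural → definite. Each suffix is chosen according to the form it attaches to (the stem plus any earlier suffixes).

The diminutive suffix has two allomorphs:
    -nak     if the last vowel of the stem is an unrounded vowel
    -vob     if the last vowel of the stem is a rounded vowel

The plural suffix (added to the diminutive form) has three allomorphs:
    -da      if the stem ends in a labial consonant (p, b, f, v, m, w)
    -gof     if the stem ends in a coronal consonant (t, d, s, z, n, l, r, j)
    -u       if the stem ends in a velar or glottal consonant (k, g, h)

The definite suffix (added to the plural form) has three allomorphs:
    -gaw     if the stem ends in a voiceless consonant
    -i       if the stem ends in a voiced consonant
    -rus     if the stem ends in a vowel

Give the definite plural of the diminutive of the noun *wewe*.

wewenakurus

*wewe* — last vowel /e/ (an unrounded vowel) → -nak → *wewenak*.
Since the final consonant of the diminutive form *wewenak* is /k/ (velar/glottal), it takes -u, giving *wewenaku*.
The plural form *wewenaku*: final sound = /u/, a vowel → -rus → *wewenakurus*.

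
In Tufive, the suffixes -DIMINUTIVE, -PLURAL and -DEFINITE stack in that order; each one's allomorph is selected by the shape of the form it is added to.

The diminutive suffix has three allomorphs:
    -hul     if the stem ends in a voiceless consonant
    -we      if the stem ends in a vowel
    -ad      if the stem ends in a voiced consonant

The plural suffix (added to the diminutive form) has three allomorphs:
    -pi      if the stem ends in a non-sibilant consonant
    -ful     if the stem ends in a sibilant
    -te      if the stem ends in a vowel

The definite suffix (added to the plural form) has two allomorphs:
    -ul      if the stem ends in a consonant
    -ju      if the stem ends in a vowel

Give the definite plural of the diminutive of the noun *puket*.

pukethulpiju

*puket*: final sound = /t/, a voiceless consonant → -hul → *pukethul*.
The final sound of the diminutive form *pukethul* is /l/, which is a non-sibilant consonant, so the plural suffix is -pi, giving *pukethulpi*.
Since the final sound of the plural form *pukethulpi* is /i/ (a vowel), it takes -ju, giving *pukethulpiju*.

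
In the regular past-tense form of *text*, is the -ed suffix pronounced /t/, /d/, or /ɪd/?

/ɪd/

The stem *text* ends in /t/ or /d/.
The -ed suffix is realized as /ɪd/ after /t, d/; as /t/ after other voiceless consonants; and as /d/ after other voiced sounds.
So -ed on *text* is pronounced /ɪd/.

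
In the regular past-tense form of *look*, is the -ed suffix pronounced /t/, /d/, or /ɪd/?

The stem *look* ends in a voiceless consonant other than /t/.
The -ed suffix is realized as /ɪd/ after /t, d/; as /t/ after other voiceless consonants; and as /d/ after other voiced sounds.
So -ed on *look* is pronounced /t/.

/t/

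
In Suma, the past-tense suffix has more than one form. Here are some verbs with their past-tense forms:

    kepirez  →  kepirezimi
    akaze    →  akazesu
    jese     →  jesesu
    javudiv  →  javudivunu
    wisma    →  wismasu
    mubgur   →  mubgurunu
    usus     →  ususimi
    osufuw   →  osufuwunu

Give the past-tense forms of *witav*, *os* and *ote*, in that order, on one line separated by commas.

Looking at the final sound of each stem: -imi when the stem ends in a sibilant (*kepirez*, *usus*); -unu when the stem ends in a non-sibilant consonant (*javudiv*, *mubgur*, *osufuw*); -su when the stem ends in a vowel (*akaze*, *jese*, *wisma*).
*witav*: final sound = /v/, a non-sibilant consonant → -unu → *witavunu*.
*os* — final sound /s/ (a sibilant) → -imi → *osimi*.
*ote*: final sound = /e/, a vowel → -su → *otesu*.

witavunu, osimi, otesu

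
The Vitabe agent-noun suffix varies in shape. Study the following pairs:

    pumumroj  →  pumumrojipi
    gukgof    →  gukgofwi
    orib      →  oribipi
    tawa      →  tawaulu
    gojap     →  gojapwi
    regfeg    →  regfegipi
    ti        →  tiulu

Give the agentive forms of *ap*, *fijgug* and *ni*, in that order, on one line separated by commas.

The pattern is voicing of the final sound: -wi when the stem ends in a voiceless consonant (*gukgof*, *gojap*); -ipi when the stem ends in a voiced consonant (*pumumroj*, *orib*, *regfeg*); -ulu when the stem ends in a vowel (*tawa*, *ti*).
Since the final sound of *ap* is /p/ (a voiceless consonant), it takes -wi, giving *apwi*.
Since the final sound of *fijgug* is /g/ (a voiced consonant), it takes -ipi, giving *fijgugipi*.
*ni*: final sound = /i/, a vowel → -ulu → *niulu*.

apwi, fijgugipi, niulu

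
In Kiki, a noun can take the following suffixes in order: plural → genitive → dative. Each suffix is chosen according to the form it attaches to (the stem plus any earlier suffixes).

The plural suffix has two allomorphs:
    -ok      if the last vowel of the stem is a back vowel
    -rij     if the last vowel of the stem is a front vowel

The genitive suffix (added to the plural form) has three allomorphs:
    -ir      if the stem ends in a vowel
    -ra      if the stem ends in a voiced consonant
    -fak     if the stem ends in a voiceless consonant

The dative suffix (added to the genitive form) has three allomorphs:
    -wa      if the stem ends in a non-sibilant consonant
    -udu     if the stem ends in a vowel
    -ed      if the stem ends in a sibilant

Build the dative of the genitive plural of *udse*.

udserijraudu

*udse*: last vowel = /e/, a front vowel → -rij → *udserij*.
The final sound of the plural form *udserij* is /j/, which is a voiced consonant, so the genitive suffix is -ra, giving *udserijra*.
The genitive form *udserijra*: final sound = /a/, a vowel → -udu → *udserijraudu*.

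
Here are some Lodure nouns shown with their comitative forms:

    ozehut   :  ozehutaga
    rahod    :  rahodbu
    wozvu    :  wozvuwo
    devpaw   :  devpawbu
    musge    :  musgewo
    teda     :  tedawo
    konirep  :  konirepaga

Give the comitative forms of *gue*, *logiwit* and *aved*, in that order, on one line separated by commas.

guewo, logiwitaga, avedbu

Looking at the final sound of each stem: -aga when the stem ends in a voiceless consonant (*ozehut*, *konirep*); -bu when the stem ends in a voiced consonant (*rahod*, *devpaw*); -wo when the stem ends in a vowel (*wozvu*, *musge*, *teda*).
Since the final sound of *gue* is /e/ (a vowel), it takes -wo, giving *guewo*.
Since the final sound of *logiwit* is /t/ (a voiceless consonant), it takes -aga, giving *logiwitaga*.
*aved* — final sound /d/ (a voiced consonant) → -bu → *avedbu*.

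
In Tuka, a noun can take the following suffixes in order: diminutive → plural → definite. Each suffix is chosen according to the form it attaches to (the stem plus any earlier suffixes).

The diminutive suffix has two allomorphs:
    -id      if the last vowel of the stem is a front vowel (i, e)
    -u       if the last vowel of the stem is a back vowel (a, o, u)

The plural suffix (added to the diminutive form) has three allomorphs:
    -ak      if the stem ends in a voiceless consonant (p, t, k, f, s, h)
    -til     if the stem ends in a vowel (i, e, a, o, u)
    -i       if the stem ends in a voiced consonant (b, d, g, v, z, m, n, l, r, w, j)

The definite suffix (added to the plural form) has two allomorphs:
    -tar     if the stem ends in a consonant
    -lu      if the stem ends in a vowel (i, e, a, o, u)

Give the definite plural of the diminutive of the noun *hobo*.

hoboutiltar

*hobo* — last vowel /o/ (a back vowel) → -u → *hobou*.
The final sound of the diminutive form *hobou* is /u/, which is a vowel, so the plural suffix is -til, giving *hoboutil*.
The plural form *hoboutil* — final sound /l/ (a consonant) → -tar → *hoboutiltar*.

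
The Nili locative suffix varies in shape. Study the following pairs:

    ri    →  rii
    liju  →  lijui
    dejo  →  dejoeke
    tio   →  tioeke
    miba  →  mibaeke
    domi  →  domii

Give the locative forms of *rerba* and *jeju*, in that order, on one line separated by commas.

The alternation tracks the last vowel of the stem — -i when the last vowel of the stem is a high vowel (*ri*, *liju*, *domi*); -eke when the last vowel of the stem is a non-high vowel (*dejo*, *tio*, *miba*).
*rerba* — last vowel /a/ (a non-high vowel) → -eke → *rerbaeke*.
*jeju* — last vowel /u/ (a high vowel) → -i → *jejui*.

rerbaeke, jejui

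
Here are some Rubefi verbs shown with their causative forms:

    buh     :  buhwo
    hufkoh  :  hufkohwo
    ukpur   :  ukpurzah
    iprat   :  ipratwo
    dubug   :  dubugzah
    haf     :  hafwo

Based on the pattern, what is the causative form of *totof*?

The alternation tracks the final consonant of the stem — -wo when the stem ends in a voiceless consonant (*buh*, *hufkoh*, *iprat*, *haf*); -zah when the stem ends in a voiced consonant (*ukpur*, *dubug*).
The final consonant of *totof* is /f/, which is voiceless, so the suffix is -wo, giving *totofwo*.

totofwo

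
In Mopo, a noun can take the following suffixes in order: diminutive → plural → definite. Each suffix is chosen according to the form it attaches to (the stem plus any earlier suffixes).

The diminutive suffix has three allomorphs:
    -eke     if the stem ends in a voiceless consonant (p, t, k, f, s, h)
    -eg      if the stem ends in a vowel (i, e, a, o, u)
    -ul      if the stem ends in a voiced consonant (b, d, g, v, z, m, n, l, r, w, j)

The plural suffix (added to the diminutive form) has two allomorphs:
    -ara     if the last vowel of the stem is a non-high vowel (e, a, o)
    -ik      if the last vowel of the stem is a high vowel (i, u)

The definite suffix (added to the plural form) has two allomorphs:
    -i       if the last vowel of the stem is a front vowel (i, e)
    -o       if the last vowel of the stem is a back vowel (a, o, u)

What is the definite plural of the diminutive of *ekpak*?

ekpakekearao

*ekpak*: final sound = /k/, a voiceless consonant → -eke → *ekpakeke*.
The diminutive form *ekpakeke* — last vowel /e/ (a non-high vowel) → -ara → *ekpakekeara*.
Since the last vowel of the plural form *ekpakekeara* is /a/ (a back vowel), it takes -o, giving *ekpakekearao*.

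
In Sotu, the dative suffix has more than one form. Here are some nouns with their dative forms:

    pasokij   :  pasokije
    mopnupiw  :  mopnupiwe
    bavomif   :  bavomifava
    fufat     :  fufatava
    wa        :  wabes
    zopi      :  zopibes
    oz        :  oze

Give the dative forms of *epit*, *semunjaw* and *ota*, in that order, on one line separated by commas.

The alternation tracks the final sound of the stem — -ava when the stem ends in a voiceless consonant (*bavomif*, *fufat*); -e when the stem ends in a voiced consonant (*pasokij*, *mopnupiw*, *oz*); -bes when the stem ends in a vowel (*wa*, *zopi*).
*epit* — final sound /t/ (a voiceless consonant) → -ava → *epitava*.
Since the final sound of *semunjaw* is /w/ (a voiced consonant), it takes -e, giving *semunjawe*.
The final sound of *ota* is /a/, which is a vowel, so the suffix is -bes, giving *otabes*.

epitava, semunjawe, otabes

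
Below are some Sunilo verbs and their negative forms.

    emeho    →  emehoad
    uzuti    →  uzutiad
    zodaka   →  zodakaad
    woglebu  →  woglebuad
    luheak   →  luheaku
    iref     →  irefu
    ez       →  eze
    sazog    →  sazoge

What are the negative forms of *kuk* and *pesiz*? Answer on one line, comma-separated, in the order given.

The alternation tracks the final sound of the stem — -u when the stem ends in a voiceless consonant (*luheak*, *iref*); -e when the stem ends in a voiced consonant (*ez*, *sazog*); -ad when the stem ends in a vowel (*emeho*, *uzuti*, *zodaka*, *woglebu*).
*kuk*: final sound = /k/, a voiceless consonant → -u → *kuku*.
*pesiz*: final sound = /z/, a voiced consonant → -e → *pesize*.

kuku, pesize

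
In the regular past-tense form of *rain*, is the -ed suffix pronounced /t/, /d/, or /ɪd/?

The stem *rain* ends in a voiced sound other than /d/.
The -ed suffix is realized as /ɪd/ after /t, d/; as /t/ after other voiceless consonants; and as /d/ after other voiced sounds.
So -ed on *rain* is pronounced /d/.

/d/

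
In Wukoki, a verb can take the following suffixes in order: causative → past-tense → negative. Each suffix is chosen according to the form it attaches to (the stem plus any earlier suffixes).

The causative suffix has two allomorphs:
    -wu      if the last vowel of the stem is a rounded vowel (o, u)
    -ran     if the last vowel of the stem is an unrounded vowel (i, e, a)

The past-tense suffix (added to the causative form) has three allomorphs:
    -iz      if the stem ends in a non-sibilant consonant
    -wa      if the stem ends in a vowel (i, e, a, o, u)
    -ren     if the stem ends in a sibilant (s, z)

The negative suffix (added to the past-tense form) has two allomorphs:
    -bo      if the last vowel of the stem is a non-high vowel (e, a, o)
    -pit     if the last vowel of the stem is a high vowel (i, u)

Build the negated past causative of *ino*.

Since the last vowel of *ino* is /o/ (a rounded vowel), it takes -wu, giving *inowu*.
The final sound of the causative form *inowu* is /u/, which is a vowel, so the past-tense suffix is -wa, giving *inowuwa*.
The last vowel of the past-tense form *inowuwa* is /a/, which is a non-high vowel, so the negative suffix is -bo, giving *inowuwabo*.

inowuwabo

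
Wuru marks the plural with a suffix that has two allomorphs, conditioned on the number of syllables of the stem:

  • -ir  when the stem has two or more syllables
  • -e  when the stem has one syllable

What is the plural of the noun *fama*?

*fama* (2 syllables) → -ir → *famair*.

famair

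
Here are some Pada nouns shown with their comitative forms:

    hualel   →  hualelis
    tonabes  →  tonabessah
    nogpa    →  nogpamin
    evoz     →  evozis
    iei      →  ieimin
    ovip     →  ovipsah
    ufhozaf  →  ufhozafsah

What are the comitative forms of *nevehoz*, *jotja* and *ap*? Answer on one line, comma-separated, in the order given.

nevehozis, jotjamin, apsah

Looking at the final sound of each stem: -sah when the stem ends in a voiceless consonant (*tonabes*, *ovip*, *ufhozaf*); -is when the stem ends in a voiced consonant (*hualel*, *evoz*); -min when the stem ends in a vowel (*nogpa*, *iei*).
*nevehoz* — final sound /z/ (a voiced consonant) → -is → *nevehozis*.
*jotja* — final sound /a/ (a vowel) → -min → *jotjamin*.
*ap* — final sound /p/ (a voiceless consonant) → -sah → *apsah*.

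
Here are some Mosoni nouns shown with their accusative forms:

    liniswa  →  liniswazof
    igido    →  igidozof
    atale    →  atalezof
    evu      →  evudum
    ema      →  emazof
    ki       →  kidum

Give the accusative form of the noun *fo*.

The suffix is conditioned by the last vowel: -dum when the last vowel of the stem is a high vowel (*evu*, *ki*); -zof when the last vowel of the stem is a non-high vowel (*liniswa*, *igido*, *atale*, *ema*).
*fo*: last vowel = /o/, a non-high vowel → -zof → *fozof*.

fozof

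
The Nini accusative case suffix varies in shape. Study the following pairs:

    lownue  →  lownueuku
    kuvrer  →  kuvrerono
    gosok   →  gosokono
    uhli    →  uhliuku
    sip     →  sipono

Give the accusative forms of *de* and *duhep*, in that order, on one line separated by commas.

deuku, duhepono

Looking at the final sound of each stem: -ono when the stem ends in a consonant (*kuvrer*, *gosok*, *sip*); -uku when the stem ends in a vowel (*lownue*, *uhli*).
*de*: final sound = /e/, a vowel → -uku → *deuku*.
*duhep* — final sound /p/ (a consonant) → -ono → *duhepono*.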